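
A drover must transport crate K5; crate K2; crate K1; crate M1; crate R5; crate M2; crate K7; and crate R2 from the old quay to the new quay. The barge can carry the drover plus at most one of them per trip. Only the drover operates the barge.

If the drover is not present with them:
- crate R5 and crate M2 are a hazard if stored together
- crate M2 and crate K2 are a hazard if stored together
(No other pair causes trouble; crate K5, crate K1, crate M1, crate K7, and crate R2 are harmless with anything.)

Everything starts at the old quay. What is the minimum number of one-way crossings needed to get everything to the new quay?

Counting alone: the drover can take at most 1 across per trip to the new quay, so moving all 8 needs at least 8 loaded trips out, with a return between consecutive ones — at least 15 crossings.
The safety rule pushes this higher. Following every safe sequence of crossings, the most of the 8 that can be at the new quay as the barge arrives there on crossing 15 is 7 — never all 8.
So no plan with fewer than 17 crossings exists, and this one achieves 17:
1. Drover goes to the new quay with crate M2.
2. Drover goes back to the old quay alone.
3. Drover goes to the new quay with crate K5.
4. Drover goes back to the old quay alone.
5. Drover goes to the new quay with crate K2.
6. Drover goes back to the old quay with crate M2.
7. Drover goes to the new quay with crate R5.
8. Drover goes back to the old quay alone.
9. Drover goes to the new quay with crate K1.
10. Drover goes back to the old quay alone.
11. Drover goes to the new quay with crate M1.
12. Drover goes back to the old quay alone.
13. Drover goes to the new quay with crate K7.
14. Drover goes back to the old quay alone.
15. Drover goes to the new quay with crate R2.
16. Drover goes back to the old quay alone.
17. Drover goes to the new quay with crate M2.

17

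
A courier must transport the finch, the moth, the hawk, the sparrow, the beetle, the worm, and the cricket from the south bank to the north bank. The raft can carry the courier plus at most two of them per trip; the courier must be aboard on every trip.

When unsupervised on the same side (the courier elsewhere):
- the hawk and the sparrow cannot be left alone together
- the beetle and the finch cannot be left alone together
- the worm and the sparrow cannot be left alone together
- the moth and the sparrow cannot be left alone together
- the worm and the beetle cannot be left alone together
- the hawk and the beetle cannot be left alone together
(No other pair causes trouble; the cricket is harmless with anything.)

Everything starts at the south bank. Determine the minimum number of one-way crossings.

Counting alone: the courier can take at most 2 across per trip to the north bank, so moving all 7 needs at least 4 loaded trips out, with a return between consecutive ones — at least 7 crossings.
The safety rule pushes this higher. Following every safe sequence of crossings, the most of the 7 that can be at the north bank as the raft arrives there on crossing 7 is 6 — never all 7.
So no plan with fewer than 9 crossings exists, and this one achieves 9:
1. Courier goes to the north bank with the beetle and the sparrow.
2. Courier goes back to the south bank alone.
3. Courier goes to the north bank with the finch.
4. Courier goes back to the south bank with the beetle.
5. Courier goes to the north bank with the hawk and the worm.
6. Courier goes back to the south bank with the sparrow.
7. Courier goes to the north bank with the cricket and the moth.
8. Courier goes back to the south bank alone.
9. Courier goes to the north bank with the beetle and the sparrow.

9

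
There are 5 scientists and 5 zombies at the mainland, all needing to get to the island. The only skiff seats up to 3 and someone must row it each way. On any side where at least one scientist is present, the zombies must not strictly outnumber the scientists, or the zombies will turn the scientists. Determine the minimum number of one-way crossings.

Counting alone: each trip to the island takes at most 3 across and each return brings at least 1 back, so after t trips out (and t−1 returns) at most 3t − (t−1) of the 10 are across; that first reaches 10 at t = 5, so at least 9 crossings are needed.
The safety rule pushes this higher. Following every safe sequence of crossings, the most of the 10 that can be at the island as the skiff arrives there on crossing 9 is 9 — never all 10.
So no plan with fewer than 11 crossings exists, and this one achieves 11:
1. 2 zombies → the island.  (the mainland: 5S 3Z; the island: 0S 2Z)
2. 1 zombie ← the mainland.  (the mainland: 5S 4Z; the island: 0S 1Z)
3. 3 zombies → the island.  (the mainland: 5S 1Z; the island: 0S 4Z)
4. 1 zombie ← the mainland.  (the mainland: 5S 2Z; the island: 0S 3Z)
5. 3 scientists → the island.  (the mainland: 2S 2Z; the island: 3S 3Z)
6. 1 scientist and 1 zombie ← the mainland.  (the mainland: 3S 3Z; the island: 2S 2Z)
7. 3 scientists → the island.  (the mainland: 0S 3Z; the island: 5S 2Z)
8. 1 zombie ← the mainland.  (the mainland: 0S 4Z; the island: 5S 1Z)
9. 2 zombies → the island.  (the mainland: 0S 2Z; the island: 5S 3Z)
10. 1 zombie ← the mainland.  (the mainland: 0S 3Z; the island: 5S 2Z)
11. 3 zombies → the island.  (the mainland: 0S 0Z; the island: 5S 5Z)

11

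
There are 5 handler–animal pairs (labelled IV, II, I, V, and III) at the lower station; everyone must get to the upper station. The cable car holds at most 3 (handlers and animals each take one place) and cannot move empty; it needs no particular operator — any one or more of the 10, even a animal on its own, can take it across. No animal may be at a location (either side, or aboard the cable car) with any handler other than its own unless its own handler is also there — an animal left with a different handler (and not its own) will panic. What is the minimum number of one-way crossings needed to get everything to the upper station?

11

Counting alone: each trip to the upper station takes at most 3 across and each return brings at least 1 back, so after t trips out (and t−1 returns) at most 3t − (t−1) of the 10 are across; that first reaches 10 at t = 5, so at least 9 crossings are needed.
The safety rule pushes this higher. Following every safe sequence of crossings, the most of the 10 that can be at the upper station as the cable car arrives there on crossing 9 is 9 — never all 10.
So no plan with fewer than 11 crossings exists, and this one achieves 11:
1. animal IV and handler IV cross → the upper station.
2. handler IV crosses ← the lower station.
3. animal I, animal II, and animal V cross → the upper station.
4. animal IV crosses ← the lower station.
5. handler I, handler II, and handler V cross → the upper station.
6. animal II and handler II cross ← the lower station.
7. handler II, handler III, and handler IV cross → the upper station.
8. animal I crosses ← the lower station.
9. animal II and animal IV cross → the upper station.
10. animal IV crosses ← the lower station.
11. animal I, animal III, and animal IV cross → the upper station.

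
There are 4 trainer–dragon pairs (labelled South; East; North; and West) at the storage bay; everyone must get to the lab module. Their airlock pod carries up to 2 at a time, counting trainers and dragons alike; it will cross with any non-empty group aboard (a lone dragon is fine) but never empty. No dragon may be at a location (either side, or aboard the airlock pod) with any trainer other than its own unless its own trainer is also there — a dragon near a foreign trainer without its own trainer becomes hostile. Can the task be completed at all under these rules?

Following every safe sequence of crossings from the start, the most of the 8 that can be at the lab module as the airlock pod arrives there on crossings 1, 3, 5 is 2, 3, 4 respectively; the best ever achieved is 4 of 8.
From crossing 7 on, no configuration arises that was not already reachable earlier: only 44 distinct safe configurations (who is on which side, and where the airlock pod is) can ever be reached, none of them has everyone across, and every continuation just revisits them. So no valid plan exists.

No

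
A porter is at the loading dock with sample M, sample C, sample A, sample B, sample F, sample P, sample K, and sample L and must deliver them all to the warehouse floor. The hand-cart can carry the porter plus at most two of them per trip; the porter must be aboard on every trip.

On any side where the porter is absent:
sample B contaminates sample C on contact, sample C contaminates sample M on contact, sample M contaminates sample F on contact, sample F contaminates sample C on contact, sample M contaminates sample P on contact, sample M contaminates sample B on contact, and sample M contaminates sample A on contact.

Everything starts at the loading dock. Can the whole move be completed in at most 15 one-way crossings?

Yes

Yes — this plan uses 13 crossings (≤ 15):
1. Porter goes to the warehouse floor with sample C and sample M.  [the loading dock: sample A, sample B, sample F, sample K, sample L, sample P | the warehouse floor: sample C, sample M]
2. Porter goes back to the loading dock with sample M.  [the loading dock: sample A, sample B, sample F, sample K, sample L, sample M, sample P | the warehouse floor: sample C]
3. Porter goes to the warehouse floor with sample A and sample M.  [the loading dock: sample B, sample F, sample K, sample L, sample P | the warehouse floor: sample A, sample C, sample M]
4. Porter goes back to the loading dock with sample M.  [the loading dock: sample B, sample F, sample K, sample L, sample M, sample P | the warehouse floor: sample A, sample C]
5. Porter goes to the warehouse floor with sample M and sample P.  [the loading dock: sample B, sample F, sample K, sample L | the warehouse floor: sample A, sample C, sample M, sample P]
6. Porter goes back to the loading dock with sample M.  [the loading dock: sample B, sample F, sample K, sample L, sample M | the warehouse floor: sample A, sample C, sample P]
7. Porter goes to the warehouse floor with sample K and sample M.  [the loading dock: sample B, sample F, sample L | the warehouse floor: sample A, sample C, sample K, sample M, sample P]
8. Porter goes back to the loading dock with sample M.  [the loading dock: sample B, sample F, sample L, sample M | the warehouse floor: sample A, sample C, sample K, sample P]
9. Porter goes to the warehouse floor with sample L and sample M.  [the loading dock: sample B, sample F | the warehouse floor: sample A, sample C, sample K, sample L, sample M, sample P]
10. Porter goes back to the loading dock with sample M.  [the loading dock: sample B, sample F, sample M | the warehouse floor: sample A, sample C, sample K, sample L, sample P]
11. Porter goes to the warehouse floor with sample B and sample F.  [the loading dock: sample M | the warehouse floor: sample A, sample B, sample C, sample F, sample K, sample L, sample P]
12. Porter goes back to the loading dock with sample C.  [the loading dock: sample C, sample M | the warehouse floor: sample A, sample B, sample F, sample K, sample L, sample P]
13. Porter goes to the warehouse floor with sample C and sample M.  [the loading dock: — | the warehouse floor: sample A, sample B, sample C, sample F, sample K, sample L, sample M, sample P]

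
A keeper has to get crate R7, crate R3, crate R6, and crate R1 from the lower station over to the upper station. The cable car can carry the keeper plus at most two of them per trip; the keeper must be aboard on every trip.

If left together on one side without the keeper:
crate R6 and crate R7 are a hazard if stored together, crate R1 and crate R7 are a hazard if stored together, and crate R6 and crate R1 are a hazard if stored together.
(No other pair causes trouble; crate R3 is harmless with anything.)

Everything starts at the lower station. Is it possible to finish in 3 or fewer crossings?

No

Counting alone: the keeper can take at most 2 across per trip to the upper station, so moving all 4 needs at least 2 loaded trips out, with a return between consecutive ones — at least 3 crossings.
The safety rule pushes this higher. Following every safe sequence of crossings, the most of the 4 that can be at the upper station as the cable car arrives there on crossing 3 is 3 — never all 4.
So the move cannot be finished within 3 crossings. (The shortest complete plan takes 5:)
1. Keeper goes to the upper station with crate R6 and crate R7.  [the lower station: crate R1, crate R3 | the upper station: crate R6, crate R7]
2. Keeper goes back to the lower station with crate R7.  [the lower station: crate R1, crate R3, crate R7 | the upper station: crate R6]
3. Keeper goes to the upper station with crate R3 and crate R7.  [the lower station: crate R1 | the upper station: crate R3, crate R6, crate R7]
4. Keeper goes back to the lower station with crate R7.  [the lower station: crate R1, crate R7 | the upper station: crate R3, crate R6]
5. Keeper goes to the upper station with crate R1 and crate R7.  [the lower station: — | the upper station: crate R1, crate R3, crate R6, crate R7]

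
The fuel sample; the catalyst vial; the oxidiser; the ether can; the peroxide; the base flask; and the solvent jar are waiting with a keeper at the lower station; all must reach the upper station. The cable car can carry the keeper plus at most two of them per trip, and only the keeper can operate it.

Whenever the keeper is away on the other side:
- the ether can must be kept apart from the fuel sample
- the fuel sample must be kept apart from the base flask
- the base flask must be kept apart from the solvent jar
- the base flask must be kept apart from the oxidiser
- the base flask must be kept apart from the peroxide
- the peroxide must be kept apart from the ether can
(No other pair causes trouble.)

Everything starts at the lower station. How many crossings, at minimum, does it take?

9

Counting alone: the keeper can take at most 2 across per trip to the upper station, so moving all 7 needs at least 4 loaded trips out, with a return between consecutive ones — at least 7 crossings.
The safety rule pushes this higher. Following every safe sequence of crossings, the most of the 7 that can be at the upper station as the cable car arrives there on crossing 7 is 6 — never all 7.
So no plan with fewer than 9 crossings exists, and this one achieves 9:
1. Keeper goes to the upper station with the base flask and the ether can.  [the lower station: the catalyst vial, the fuel sample, the oxidiser, the peroxide, the solvent jar | the upper station: the base flask, the ether can]
2. Keeper goes back to the lower station alone.  [the lower station: the catalyst vial, the fuel sample, the oxidiser, the peroxide, the solvent jar | the upper station: the base flask, the ether can]
3. Keeper goes to the upper station with the catalyst vial.  [the lower station: the fuel sample, the oxidiser, the peroxide, the solvent jar | the upper station: the base flask, the catalyst vial, the ether can]
4. Keeper goes back to the lower station alone.  [the lower station: the fuel sample, the oxidiser, the peroxide, the solvent jar | the upper station: the base flask, the catalyst vial, the ether can]
5. Keeper goes to the upper station with the fuel sample and the oxidiser.  [the lower station: the peroxide, the solvent jar | the upper station: the base flask, the catalyst vial, the ether can, the fuel sample, the oxidiser]
6. Keeper goes back to the lower station with the base flask and the ether can.  [the lower station: the base flask, the ether can, the peroxide, the solvent jar | the upper station: the catalyst vial, the fuel sample, the oxidiser]
7. Keeper goes to the upper station with the peroxide and the solvent jar.  [the lower station: the base flask, the ether can | the upper station: the catalyst vial, the fuel sample, the oxidiser, the peroxide, the solvent jar]
8. Keeper goes back to the lower station alone.  [the lower station: the base flask, the ether can | the upper station: the catalyst vial, the fuel sample, the oxidiser, the peroxide, the solvent jar]
9. Keeper goes to the upper station with the base flask and the ether can.  [the lower station: — | the upper station: the base flask, the catalyst vial, the ether can, the fuel sample, the oxidiser, the peroxide, the solvent jar]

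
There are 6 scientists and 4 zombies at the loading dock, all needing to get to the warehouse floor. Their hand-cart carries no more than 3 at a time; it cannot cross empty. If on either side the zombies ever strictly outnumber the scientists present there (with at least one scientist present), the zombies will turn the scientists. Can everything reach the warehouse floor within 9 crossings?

Yes

Yes — this plan uses 9 crossings (≤ 9):
1. 2 zombies → the warehouse floor.  (the loading dock: 6S 2Z; the warehouse floor: 0S 2Z)
2. 1 zombie ← the loading dock.  (the loading dock: 6S 3Z; the warehouse floor: 0S 1Z)
3. 3 zombies → the warehouse floor.  (the loading dock: 6S 0Z; the warehouse floor: 0S 4Z)
4. 1 zombie ← the loading dock.  (the loading dock: 6S 1Z; the warehouse floor: 0S 3Z)
5. 3 scientists → the warehouse floor.  (the loading dock: 3S 1Z; the warehouse floor: 3S 3Z)
6. 1 zombie ← the loading dock.  (the loading dock: 3S 2Z; the warehouse floor: 3S 2Z)
7. 1 scientist and 2 zombies → the warehouse floor.  (the loading dock: 2S 0Z; the warehouse floor: 4S 4Z)
8. 1 zombie ← the loading dock.  (the loading dock: 2S 1Z; the warehouse floor: 4S 3Z)
9. 2 scientists and 1 zombie → the warehouse floor.  (the loading dock: 0S 0Z; the warehouse floor: 6S 4Z)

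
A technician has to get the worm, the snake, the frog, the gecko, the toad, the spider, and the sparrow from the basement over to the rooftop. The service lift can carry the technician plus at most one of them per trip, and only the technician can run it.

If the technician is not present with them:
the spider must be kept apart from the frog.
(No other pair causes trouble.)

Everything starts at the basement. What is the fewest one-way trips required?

13

Counting alone: the technician can take at most 1 across per trip to the rooftop, so moving all 7 needs at least 7 loaded trips out, with a return between consecutive ones — at least 13 crossings.
The plan below uses exactly 13 crossings, so it is optimal:
1. Technician goes to the rooftop with the frog.
2. Technician goes back to the basement alone.
3. Technician goes to the rooftop with the worm.
4. Technician goes back to the basement alone.
5. Technician goes to the rooftop with the snake.
6. Technician goes back to the basement alone.
7. Technician goes to the rooftop with the gecko.
8. Technician goes back to the basement alone.
9. Technician goes to the rooftop with the toad.
10. Technician goes back to the basement alone.
11. Technician goes to the rooftop with the sparrow.
12. Technician goes back to the basement alone.
13. Technician goes to the rooftop with the spider.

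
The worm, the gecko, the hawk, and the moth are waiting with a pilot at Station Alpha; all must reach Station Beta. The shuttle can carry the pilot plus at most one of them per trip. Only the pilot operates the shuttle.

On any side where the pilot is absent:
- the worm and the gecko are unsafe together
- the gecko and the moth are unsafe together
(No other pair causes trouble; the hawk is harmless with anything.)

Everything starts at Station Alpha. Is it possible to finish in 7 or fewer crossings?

Counting alone: the pilot can take at most 1 across per trip to Station Beta, so moving all 4 needs at least 4 loaded trips out, with a return between consecutive ones — at least 7 crossings.
The safety rule pushes this higher. Following every safe sequence of crossings, the most of the 4 that can be at Station Beta as the shuttle arrives there on crossing 7 is 3 — never all 4.
So the move cannot be finished within 7 crossings. (The shortest complete plan takes 9:)
1. Pilot goes to Station Beta with the gecko.
2. Pilot goes back to Station Alpha alone.
3. Pilot goes to Station Beta with the worm.
4. Pilot goes back to Station Alpha with the gecko.
5. Pilot goes to Station Beta with the moth.
6. Pilot goes back to Station Alpha alone.
7. Pilot goes to Station Beta with the hawk.
8. Pilot goes back to Station Alpha alone.
9. Pilot goes to Station Beta with the gecko.

No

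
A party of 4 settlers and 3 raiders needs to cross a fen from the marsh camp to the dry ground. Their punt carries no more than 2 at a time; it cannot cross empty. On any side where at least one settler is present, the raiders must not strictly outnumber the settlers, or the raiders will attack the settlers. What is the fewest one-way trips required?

11

Counting alone: each trip to the dry ground takes at most 2 across and each return brings at least 1 back, so after t trips out (and t−1 returns) at most 2t − (t−1) of the 7 are across; that first reaches 7 at t = 6, so at least 11 crossings are needed.
The plan below uses exactly 11 crossings, so it is optimal:
1. 2 raiders → the dry ground.  (the marsh camp: 4S 1R; the dry ground: 0S 2R)
2. 1 raider ← the marsh camp.  (the marsh camp: 4S 2R; the dry ground: 0S 1R)
3. 2 raiders → the dry ground.  (the marsh camp: 4S 0R; the dry ground: 0S 3R)
4. 1 raider ← the marsh camp.  (the marsh camp: 4S 1R; the dry ground: 0S 2R)
5. 2 settlers → the dry ground.  (the marsh camp: 2S 1R; the dry ground: 2S 2R)
6. 1 raider ← the marsh camp.  (the marsh camp: 2S 2R; the dry ground: 2S 1R)
7. 1 settler and 1 raider → the dry ground.  (the marsh camp: 1S 1R; the dry ground: 3S 2R)
8. 1 settler ← the marsh camp.  (the marsh camp: 2S 1R; the dry ground: 2S 2R)
9. 1 settler and 1 raider → the dry ground.  (the marsh camp: 1S 0R; the dry ground: 3S 3R)
10. 1 raider ← the marsh camp.  (the marsh camp: 1S 1R; the dry ground: 3S 2R)
11. 1 settler and 1 raider → the dry ground.  (the marsh camp: 0S 0R; the dry ground: 4S 3R)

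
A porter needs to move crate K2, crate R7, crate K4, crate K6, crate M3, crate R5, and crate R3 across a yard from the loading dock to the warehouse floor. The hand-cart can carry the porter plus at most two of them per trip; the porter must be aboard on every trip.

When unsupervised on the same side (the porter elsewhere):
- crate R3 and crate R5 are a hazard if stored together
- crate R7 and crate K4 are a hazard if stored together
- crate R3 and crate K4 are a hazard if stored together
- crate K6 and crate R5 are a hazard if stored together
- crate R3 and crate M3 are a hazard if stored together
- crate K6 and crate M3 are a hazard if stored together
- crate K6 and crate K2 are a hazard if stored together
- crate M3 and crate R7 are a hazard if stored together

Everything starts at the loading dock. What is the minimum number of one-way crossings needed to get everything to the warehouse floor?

impossible

Whatever the first load, the items left behind include a forbidden pair without the porter. No opening move is safe, so no plan exists.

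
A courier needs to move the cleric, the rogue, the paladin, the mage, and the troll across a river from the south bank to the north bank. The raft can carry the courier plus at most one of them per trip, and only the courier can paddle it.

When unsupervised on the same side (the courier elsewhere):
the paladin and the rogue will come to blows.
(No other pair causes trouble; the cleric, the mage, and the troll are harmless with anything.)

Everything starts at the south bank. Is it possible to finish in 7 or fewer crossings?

Counting alone: the courier can take at most 1 across per trip to the north bank, so moving all 5 needs at least 5 loaded trips out, with a return between consecutive ones — at least 9 crossings.
Since 7 < 9, 7 crossings cannot be enough. (The shortest complete plan in fact takes 9:)
1. Courier goes to the north bank with the rogue.
2. Courier goes back to the south bank alone.
3. Courier goes to the north bank with the cleric.
4. Courier goes back to the south bank alone.
5. Courier goes to the north bank with the mage.
6. Courier goes back to the south bank alone.
7. Courier goes to the north bank with the troll.
8. Courier goes back to the south bank alone.
9. Courier goes to the north bank with the paladin.

No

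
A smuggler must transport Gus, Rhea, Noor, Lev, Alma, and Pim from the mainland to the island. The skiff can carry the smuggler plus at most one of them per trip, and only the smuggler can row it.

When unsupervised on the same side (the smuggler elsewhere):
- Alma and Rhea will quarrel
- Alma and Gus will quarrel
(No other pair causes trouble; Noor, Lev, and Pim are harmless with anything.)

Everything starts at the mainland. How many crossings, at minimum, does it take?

13

Counting alone: the smuggler can take at most 1 across per trip to the island, so moving all 6 needs at least 6 loaded trips out, with a return between consecutive ones — at least 11 crossings.
The safety rule pushes this higher. Following every safe sequence of crossings, the most of the 6 that can be at the island as the skiff arrives there on crossing 11 is 5 — never all 6.
So no plan with fewer than 13 crossings exists, and this one achieves 13:
1. Smuggler goes to the island with Alma.  [the mainland: Gus, Lev, Noor, Pim, Rhea | the island: Alma]
2. Smuggler goes back to the mainland alone.  [the mainland: Gus, Lev, Noor, Pim, Rhea | the island: Alma]
3. Smuggler goes to the island with Gus.  [the mainland: Lev, Noor, Pim, Rhea | the island: Alma, Gus]
4. Smuggler goes back to the mainland with Alma.  [the mainland: Alma, Lev, Noor, Pim, Rhea | the island: Gus]
5. Smuggler goes to the island with Rhea.  [the mainland: Alma, Lev, Noor, Pim | the island: Gus, Rhea]
6. Smuggler goes back to the mainland alone.  [the mainland: Alma, Lev, Noor, Pim | the island: Gus, Rhea]
7. Smuggler goes to the island with Noor.  [the mainland: Alma, Lev, Pim | the island: Gus, Noor, Rhea]
8. Smuggler goes back to the mainland alone.  [the mainland: Alma, Lev, Pim | the island: Gus, Noor, Rhea]
9. Smuggler goes to the island with Lev.  [the mainland: Alma, Pim | the island: Gus, Lev, Noor, Rhea]
10. Smuggler goes back to the mainland alone.  [the mainland: Alma, Pim | the island: Gus, Lev, Noor, Rhea]
11. Smuggler goes to the island with Pim.  [the mainland: Alma | the island: Gus, Lev, Noor, Pim, Rhea]
12. Smuggler goes back to the mainland alone.  [the mainland: Alma | the island: Gus, Lev, Noor, Pim, Rhea]
13. Smuggler goes to the island with Alma.  [the mainland: — | the island: Alma, Gus, Lev, Noor, Pim, Rhea]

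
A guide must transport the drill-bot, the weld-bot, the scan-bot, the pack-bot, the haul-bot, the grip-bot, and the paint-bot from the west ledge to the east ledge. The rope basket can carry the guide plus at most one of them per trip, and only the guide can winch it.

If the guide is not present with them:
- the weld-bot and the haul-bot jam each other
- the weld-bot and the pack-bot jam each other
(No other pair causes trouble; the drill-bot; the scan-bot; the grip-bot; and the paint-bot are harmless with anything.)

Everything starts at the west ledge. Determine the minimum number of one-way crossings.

15

Counting alone: the guide can take at most 1 across per trip to the east ledge, so moving all 7 needs at least 7 loaded trips out, with a return between consecutive ones — at least 13 crossings.
The safety rule pushes this higher. Following every safe sequence of crossings, the most of the 7 that can be at the east ledge as the rope basket arrives there on crossing 13 is 6 — never all 7.
So no plan with fewer than 15 crossings exists, and this one achieves 15:
1. Guide goes to the east ledge with the weld-bot.
2. Guide goes back to the west ledge alone.
3. Guide goes to the east ledge with the drill-bot.
4. Guide goes back to the west ledge alone.
5. Guide goes to the east ledge with the scan-bot.
6. Guide goes back to the west ledge alone.
7. Guide goes to the east ledge with the pack-bot.
8. Guide goes back to the west ledge with the weld-bot.
9. Guide goes to the east ledge with the haul-bot.
10. Guide goes back to the west ledge alone.
11. Guide goes to the east ledge with the grip-bot.
12. Guide goes back to the west ledge alone.
13. Guide goes to the east ledge with the paint-bot.
14. Guide goes back to the west ledge alone.
15. Guide goes to the east ledge with the weld-bot.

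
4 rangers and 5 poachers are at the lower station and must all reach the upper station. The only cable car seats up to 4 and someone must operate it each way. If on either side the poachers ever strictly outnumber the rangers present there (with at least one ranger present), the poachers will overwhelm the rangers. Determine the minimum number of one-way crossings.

The poachers already outnumber the rangers at the lower station before anyone moves, so the starting position itself is disallowed.

impossible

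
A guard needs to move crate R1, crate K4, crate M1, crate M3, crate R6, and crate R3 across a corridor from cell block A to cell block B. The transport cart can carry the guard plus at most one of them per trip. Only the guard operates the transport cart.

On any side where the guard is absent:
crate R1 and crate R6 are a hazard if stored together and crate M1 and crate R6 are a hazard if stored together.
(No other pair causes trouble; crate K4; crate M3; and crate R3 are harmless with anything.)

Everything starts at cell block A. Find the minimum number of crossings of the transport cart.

13

Counting alone: the guard can take at most 1 across per trip to cell block B, so moving all 6 needs at least 6 loaded trips out, with a return between consecutive ones — at least 11 crossings.
The safety rule pushes this higher. Following every safe sequence of crossings, the most of the 6 that can be at cell block B as the transport cart arrives there on crossing 11 is 5 — never all 6.
So no plan with fewer than 13 crossings exists, and this one achieves 13:
1. Guard goes to cell block B with crate R6.
2. Guard goes back to cell block A alone.
3. Guard goes to cell block B with crate R1.
4. Guard goes back to cell block A with crate R6.
5. Guard goes to cell block B with crate M1.
6. Guard goes back to cell block A alone.
7. Guard goes to cell block B with crate K4.
8. Guard goes back to cell block A alone.
9. Guard goes to cell block B with crate M3.
10. Guard goes back to cell block A alone.
11. Guard goes to cell block B with crate R3.
12. Guard goes back to cell block A alone.
13. Guard goes to cell block B with crate R6.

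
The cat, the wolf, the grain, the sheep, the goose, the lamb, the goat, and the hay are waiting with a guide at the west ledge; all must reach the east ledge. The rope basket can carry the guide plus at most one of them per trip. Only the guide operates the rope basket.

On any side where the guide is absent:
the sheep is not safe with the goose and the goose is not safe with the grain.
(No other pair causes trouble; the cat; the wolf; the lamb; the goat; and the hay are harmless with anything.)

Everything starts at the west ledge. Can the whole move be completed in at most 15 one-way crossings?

Counting alone: the guide can take at most 1 across per trip to the east ledge, so moving all 8 needs at least 8 loaded trips out, with a return between consecutive ones — at least 15 crossings.
The safety rule pushes this higher. Following every safe sequence of crossings, the most of the 8 that can be at the east ledge as the rope basket arrives there on crossing 15 is 7 — never all 8.
So the move cannot be finished within 15 crossings. (The shortest complete plan takes 17:)
1. Guide goes to the east ledge with the goose.
2. Guide goes back to the west ledge alone.
3. Guide goes to the east ledge with the cat.
4. Guide goes back to the west ledge alone.
5. Guide goes to the east ledge with the wolf.
6. Guide goes back to the west ledge alone.
7. Guide goes to the east ledge with the grain.
8. Guide goes back to the west ledge with the goose.
9. Guide goes to the east ledge with the sheep.
10. Guide goes back to the west ledge alone.
11. Guide goes to the east ledge with the lamb.
12. Guide goes back to the west ledge alone.
13. Guide goes to the east ledge with the goat.
14. Guide goes back to the west ledge alone.
15. Guide goes to the east ledge with the hay.
16. Guide goes back to the west ledge alone.
17. Guide goes to the east ledge with the goose.

No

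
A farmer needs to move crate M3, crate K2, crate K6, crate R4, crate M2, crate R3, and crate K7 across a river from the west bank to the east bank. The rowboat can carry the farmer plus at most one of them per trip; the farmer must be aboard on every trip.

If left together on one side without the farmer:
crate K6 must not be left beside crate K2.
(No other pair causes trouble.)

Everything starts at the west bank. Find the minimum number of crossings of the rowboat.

Counting alone: the farmer can take at most 1 across per trip to the east bank, so moving all 7 needs at least 7 loaded trips out, with a return between consecutive ones — at least 13 crossings.
The plan below uses exactly 13 crossings, so it is optimal:
1. Farmer goes to the east bank with crate K2.
2. Farmer goes back to the west bank alone.
3. Farmer goes to the east bank with crate M3.
4. Farmer goes back to the west bank alone.
5. Farmer goes to the east bank with crate R4.
6. Farmer goes back to the west bank alone.
7. Farmer goes to the east bank with crate M2.
8. Farmer goes back to the west bank alone.
9. Farmer goes to the east bank with crate R3.
10. Farmer goes back to the west bank alone.
11. Farmer goes to the east bank with crate K7.
12. Farmer goes back to the west bank alone.
13. Farmer goes to the east bank with crate K6.

13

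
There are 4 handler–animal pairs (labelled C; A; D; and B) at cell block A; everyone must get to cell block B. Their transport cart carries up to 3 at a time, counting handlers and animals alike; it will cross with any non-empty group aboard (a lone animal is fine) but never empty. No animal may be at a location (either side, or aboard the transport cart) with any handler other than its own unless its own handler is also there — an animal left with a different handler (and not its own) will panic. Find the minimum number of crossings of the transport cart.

9

Counting alone: each trip to cell block B takes at most 3 across and each return brings at least 1 back, so after t trips out (and t−1 returns) at most 3t − (t−1) of the 8 are across; that first reaches 8 at t = 4, so at least 7 crossings are needed.
The safety rule pushes this higher. Following every safe sequence of crossings, the most of the 8 that can be at cell block B as the transport cart arrives there on crossing 7 is 7 — never all 8.
So no plan with fewer than 9 crossings exists, and this one achieves 9:
1. animal C and handler C cross → cell block B.
2. handler C crosses ← cell block A.
3. animal A, handler A, and handler C cross → cell block B.
4. animal C and handler C cross ← cell block A.
5. handler B, handler C, and handler D cross → cell block B.
6. animal A crosses ← cell block A.
7. animal A and animal C cross → cell block B.
8. animal C crosses ← cell block A.
9. animal B, animal C, and animal D cross → cell block B.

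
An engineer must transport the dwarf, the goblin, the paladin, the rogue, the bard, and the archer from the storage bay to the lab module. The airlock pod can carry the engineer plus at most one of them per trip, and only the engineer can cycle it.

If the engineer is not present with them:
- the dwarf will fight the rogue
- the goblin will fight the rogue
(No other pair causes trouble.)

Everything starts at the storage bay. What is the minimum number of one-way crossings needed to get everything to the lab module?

Counting alone: the engineer can take at most 1 across per trip to the lab module, so moving all 6 needs at least 6 loaded trips out, with a return between consecutive ones — at least 11 crossings.
The safety rule pushes this higher. Following every safe sequence of crossings, the most of the 6 that can be at the lab module as the airlock pod arrives there on crossing 11 is 5 — never all 6.
So no plan with fewer than 13 crossings exists, and this one achieves 13:
1. Engineer goes to the lab module with the rogue.  [the storage bay: the archer, the bard, the dwarf, the goblin, the paladin | the lab module: the rogue]
2. Engineer goes back to the storage bay alone.  [the storage bay: the archer, the bard, the dwarf, the goblin, the paladin | the lab module: the rogue]
3. Engineer goes to the lab module with the dwarf.  [the storage bay: the archer, the bard, the goblin, the paladin | the lab module: the dwarf, the rogue]
4. Engineer goes back to the storage bay with the rogue.  [the storage bay: the archer, the bard, the goblin, the paladin, the rogue | the lab module: the dwarf]
5. Engineer goes to the lab module with the goblin.  [the storage bay: the archer, the bard, the paladin, the rogue | the lab module: the dwarf, the goblin]
6. Engineer goes back to the storage bay alone.  [the storage bay: the archer, the bard, the paladin, the rogue | the lab module: the dwarf, the goblin]
7. Engineer goes to the lab module with the paladin.  [the storage bay: the archer, the bard, the rogue | the lab module: the dwarf, the goblin, the paladin]
8. Engineer goes back to the storage bay alone.  [the storage bay: the archer, the bard, the rogue | the lab module: the dwarf, the goblin, the paladin]
9. Engineer goes to the lab module with the bard.  [the storage bay: the archer, the rogue | the lab module: the bard, the dwarf, the goblin, the paladin]
10. Engineer goes back to the storage bay alone.  [the storage bay: the archer, the rogue | the lab module: the bard, the dwarf, the goblin, the paladin]
11. Engineer goes to the lab module with the archer.  [the storage bay: the rogue | the lab module: the archer, the bard, the dwarf, the goblin, the paladin]
12. Engineer goes back to the storage bay alone.  [the storage bay: the rogue | the lab module: the archer, the bard, the dwarf, the goblin, the paladin]
13. Engineer goes to the lab module with the rogue.  [the storage bay: — | the lab module: the archer, the bard, the dwarf, the goblin, the paladin, the rogue]

13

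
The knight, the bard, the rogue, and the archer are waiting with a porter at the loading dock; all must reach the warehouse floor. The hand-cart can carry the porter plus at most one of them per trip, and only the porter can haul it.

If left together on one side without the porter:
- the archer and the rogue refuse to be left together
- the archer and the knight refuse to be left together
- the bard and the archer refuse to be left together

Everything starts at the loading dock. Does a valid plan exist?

Following every safe sequence of crossings from the start, the most of the 4 that can be at the warehouse floor as the hand-cart arrives there on crossings 1, 3 is 1, 2 respectively; the best ever achieved is 2 of 4.
From crossing 5 on, no configuration arises that was not already reachable earlier: only 9 distinct safe configurations (who is on which side, and where the hand-cart is) can ever be reached, none of them has everyone across, and every continuation just revisits them. So no valid plan exists.

No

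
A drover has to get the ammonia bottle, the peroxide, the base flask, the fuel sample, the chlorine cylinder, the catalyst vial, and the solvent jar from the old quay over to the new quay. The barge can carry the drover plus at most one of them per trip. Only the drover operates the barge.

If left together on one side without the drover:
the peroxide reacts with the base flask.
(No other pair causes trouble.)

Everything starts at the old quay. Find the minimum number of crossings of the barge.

13

Counting alone: the drover can take at most 1 across per trip to the new quay, so moving all 7 needs at least 7 loaded trips out, with a return between consecutive ones — at least 13 crossings.
The plan below uses exactly 13 crossings, so it is optimal:
1. Drover goes to the new quay with the peroxide.  [the old quay: the ammonia bottle, the base flask, the catalyst vial, the chlorine cylinder, the fuel sample, the solvent jar | the new quay: the peroxide]
2. Drover goes back to the old quay alone.  [the old quay: the ammonia bottle, the base flask, the catalyst vial, the chlorine cylinder, the fuel sample, the solvent jar | the new quay: the peroxide]
3. Drover goes to the new quay with the ammonia bottle.  [the old quay: the base flask, the catalyst vial, the chlorine cylinder, the fuel sample, the solvent jar | the new quay: the ammonia bottle, the peroxide]
4. Drover goes back to the old quay alone.  [the old quay: the base flask, the catalyst vial, the chlorine cylinder, the fuel sample, the solvent jar | the new quay: the ammonia bottle, the peroxide]
5. Drover goes to the new quay with the fuel sample.  [the old quay: the base flask, the catalyst vial, the chlorine cylinder, the solvent jar | the new quay: the ammonia bottle, the fuel sample, the peroxide]
6. Drover goes back to the old quay alone.  [the old quay: the base flask, the catalyst vial, the chlorine cylinder, the solvent jar | the new quay: the ammonia bottle, the fuel sample, the peroxide]
7. Drover goes to the new quay with the chlorine cylinder.  [the old quay: the base flask, the catalyst vial, the solvent jar | the new quay: the ammonia bottle, the chlorine cylinder, the fuel sample, the peroxide]
8. Drover goes back to the old quay alone.  [the old quay: the base flask, the catalyst vial, the solvent jar | the new quay: the ammonia bottle, the chlorine cylinder, the fuel sample, the peroxide]
9. Drover goes to the new quay with the catalyst vial.  [the old quay: the base flask, the solvent jar | the new quay: the ammonia bottle, the catalyst vial, the chlorine cylinder, the fuel sample, the peroxide]
10. Drover goes back to the old quay alone.  [the old quay: the base flask, the solvent jar | the new quay: the ammonia bottle, the catalyst vial, the chlorine cylinder, the fuel sample, the peroxide]
11. Drover goes to the new quay with the solvent jar.  [the old quay: the base flask | the new quay: the ammonia bottle, the catalyst vial, the chlorine cylinder, the fuel sample, the peroxide, the solvent jar]
12. Drover goes back to the old quay alone.  [the old quay: the base flask | the new quay: the ammonia bottle, the catalyst vial, the chlorine cylinder, the fuel sample, the peroxide, the solvent jar]
13. Drover goes to the new quay with the base flask.  [the old quay: — | the new quay: the ammonia bottle, the base flask, the catalyst vial, the chlorine cylinder, the fuel sample, the peroxide, the solvent jar]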